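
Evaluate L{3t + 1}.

L{3t + 1} = 3·L{t} + L{1} = 3/s² + 1/s

Final answer: 3/s² + 1/s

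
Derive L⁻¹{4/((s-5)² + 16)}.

Form: b/((s-a)² + b²) → e^(at)sin(bt). With a=5, b=4

Final answer: e^(5t)·sin(4t)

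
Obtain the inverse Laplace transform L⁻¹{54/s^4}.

L⁻¹{n!/s^(n+1)} = t^n with n=3. So L⁻¹{6/s^4} = t^3, and L⁻¹{54/s^4} = (54/6)·t^3 = 9·t^3

Final answer: 9·t^3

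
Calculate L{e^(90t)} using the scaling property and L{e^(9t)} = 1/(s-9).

Using L{f(at)} = (1/a)F(s/a) with a=10 and f(t) = e^(9t): L{e^(90t)} = (1/10) · 1/((s/10)-9) = (1/10) · 10/(s-90) = 1/(s-90)

Final answer: 1/(s-90)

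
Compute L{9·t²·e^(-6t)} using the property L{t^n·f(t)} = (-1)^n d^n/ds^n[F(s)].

L{e^(-6t)} = 1/(s+6). d/ds[1/(s+6)] = -1/(s+6)². d²/ds²[1/(s+6)] = 2/(s+6)³. So L{t²·e^(-6t)} = (-1)² · 2/(s+6)³ = 2/(s+6)³. Then L{9·t²·e^(-6t)} = 9·2/(s+6)³ = 18/(s+6)³

Final answer: 18/(s+6)³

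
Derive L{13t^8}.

L{t^n} = n!/s^(n+1). So L{13t^8} = 13·8!/s^9 = 524160/s^9

Final answer: 524160/s^9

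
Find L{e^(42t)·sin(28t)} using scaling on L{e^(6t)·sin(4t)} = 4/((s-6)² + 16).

Scaling with a=7: L{e^(42t)·sin(28t)} = (1/7) · 4/((s/7-6)² + 16). Simplifying: 28/((s-42)² + 784)

Final answer: 28/((s-42)² + 784)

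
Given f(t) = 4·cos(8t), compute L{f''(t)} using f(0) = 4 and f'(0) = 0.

F(s) = 4s/(s² + 64). L{f''(t)} = s²F(s) - sf(0) - f'(0) = 4s³/(s² + 64) - 4s = (4s³ - 4s(s² + 64))/(s² + 64) = -256s/(s² + 64)

Final answer: -256s/(s² + 64)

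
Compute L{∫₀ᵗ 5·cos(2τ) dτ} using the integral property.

L{∫₀ᵗ f(τ)dτ} = F(s)/s with F(s) = 5s/(s² + 4), so the result is (5s/(s² + 4))/s = 5/(s² + 4)

Final answer: 5/(s² + 4)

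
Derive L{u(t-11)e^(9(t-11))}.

u(t-a)f(t-a) with f(t)=e^(9t). L{e^(9t)} = 1/(s-9). By time shift: e^(-11s)/(s-9)

Final answer: e^(-11s)/(s-9)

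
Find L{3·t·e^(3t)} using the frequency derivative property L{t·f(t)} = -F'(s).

L{e^(3t)} = 1/(s-3). By frequency derivative: L{t·e^(3t)} = -d/ds[1/(s-3)] = -(-1)/(s-3)² = 1/(s-3)². Then L{3·t·e^(3t)} = 3·1/(s-3)² = 3/(s-3)²

Final answer: 3/(s-3)²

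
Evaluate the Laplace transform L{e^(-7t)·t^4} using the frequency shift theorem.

L{e^(at)·t^n} = n!/(s-a)^(n+1), so L{e^(-7t)·t^4} = 24/(s+7)^5

Final answer: 24/(s+7)^5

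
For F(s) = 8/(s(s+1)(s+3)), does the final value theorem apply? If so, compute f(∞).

Poles of sF(s) = 8/((s+1)(s+3)) are at s = -1 and s = -3, both in the left half-plane. Theorem applies. f(∞) = lim_{s→0} sF(s) = 8/(1·3) = 8/3

Final answer: 8/3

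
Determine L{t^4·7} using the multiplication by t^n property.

L{7} = 7/s. d^1/ds^1[1/s] = -1/s². d^2/ds^2[1/s] = 2/s^3. d^3/ds^3[1/s] = -6/s^4. d^4/ds^4[1/s] = 24/s^5. So L{t^4} = (-1)^{4}·24/s^5 = 24/s^5. Then L{t^4·7} = 7·24/s^5 = 168/s^5

Final answer: 168/s^5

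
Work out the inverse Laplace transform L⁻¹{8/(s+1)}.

L⁻¹{1/(s-a)} = e^(at), so L⁻¹{1/(s+1)} = e^(-t), and L⁻¹{8/(s+1)} = 8·e^(-t)

Final answer: 8·e^(-t)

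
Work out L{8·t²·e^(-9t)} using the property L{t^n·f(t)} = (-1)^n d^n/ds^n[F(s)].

L{e^(-9t)} = 1/(s+9). d/ds[1/(s+9)] = -1/(s+9)². d²/ds²[1/(s+9)] = 2/(s+9)³. So L{t²·e^(-9t)} = (-1)² · 2/(s+9)³ = 2/(s+9)³. Then L{8·t²·e^(-9t)} = 8·2/(s+9)³ = 16/(s+9)³

Final answer: 16/(s+9)³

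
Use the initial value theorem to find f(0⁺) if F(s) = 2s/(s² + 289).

f(0⁺) = lim_{s→∞} s·2s/(s² + 289) = lim_{s→∞} 2s²/(s² + 289) = 2

Final answer: 2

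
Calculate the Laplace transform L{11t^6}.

L{11t^6} = 11 · L{t^6} = 11 · 720/s^7 = 7920/s^7

Final answer: 7920/s^7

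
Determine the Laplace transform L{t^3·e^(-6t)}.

L{t^n·e^(at)} = n!/(s-a)^(n+1), so L{t^3·e^(-6t)} = 6/(s+6)^4

Final answer: 6/(s+6)^4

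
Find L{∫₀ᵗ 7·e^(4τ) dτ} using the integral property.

L{∫₀ᵗ f(τ)dτ} = F(s)/s with F(s) = 7/(s-4), so L{∫₀ᵗ 7·e^(4τ) dτ} = 7/(s(s-4))

Final answer: 7/(s(s-4))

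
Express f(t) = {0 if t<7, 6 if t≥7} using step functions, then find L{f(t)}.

f(t) = 6·u(t-7). L{u(t-7)} = e^(-7s)/s, so L{f(t)} = 6·e^(-7s)/s

Final answer: 6·e^(-7s)/s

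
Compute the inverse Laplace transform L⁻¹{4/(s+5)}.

L⁻¹{1/(s-a)} = e^(at), so L⁻¹{1/(s+5)} = e^(-5t), and L⁻¹{4/(s+5)} = 4·e^(-5t)

Final answer: 4·e^(-5t)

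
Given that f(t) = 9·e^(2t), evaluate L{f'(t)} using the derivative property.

f(0) = 9, F(s) = 9/(s-2). L{f'(t)} = s·F(s) - f(0) = 9s/(s-2) - 9 = (9s - 9(s-2))/(s-2) = 18/(s-2)

Final answer: 18/(s-2)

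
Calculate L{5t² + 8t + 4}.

L{5t² + 8t + 4} = 5·2/s³ + 8/s² + 4/s = 10/s³ + 8/s² + 4/s

Final answer: 10/s³ + 8/s² + 4/s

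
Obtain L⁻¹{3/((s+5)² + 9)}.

Form: b/((s-a)² + b²) → e^(at)sin(bt). With a=-5, b=3

Final answer: e^(-5t)·sin(3t)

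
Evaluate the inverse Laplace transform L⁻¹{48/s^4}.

L⁻¹{n!/s^(n+1)} = t^n with n=3. So L⁻¹{6/s^4} = t^3, and L⁻¹{48/s^4} = (48/6)·t^3 = 8·t^3

Final answer: 8·t^3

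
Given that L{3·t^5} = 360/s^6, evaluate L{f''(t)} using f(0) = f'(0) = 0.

L{f''(t)} = s²F(s) - sf(0) - f'(0) = s²·360/s^6 - 0 - 0 = 360/s^4

Final answer: 360/s^4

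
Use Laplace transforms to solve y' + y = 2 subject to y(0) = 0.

sY + Y = 2/s. Y = 2/(s(s+1)). Partial fractions: Y = 2/s - 2/(s+1)

Final answer: y(t) = 2(1 - e^(-t))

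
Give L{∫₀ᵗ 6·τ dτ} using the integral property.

L{∫₀ᵗ f(τ)dτ} = F(s)/s with f(t) = 6t. F(s) = 6/s^2, so L{∫₀ᵗ 6·τ dτ} = (6/s^2)/s = 6/s^3. (Check: ∫₀ᵗ 6·τ dτ = 6t^2/2.)

Final answer: 6/s^3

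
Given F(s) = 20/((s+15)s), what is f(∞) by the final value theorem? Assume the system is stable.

f(∞) = lim_{s→0} sF(s) = lim_{s→0} 20/(s+15) = 4/3

Final answer: 4/3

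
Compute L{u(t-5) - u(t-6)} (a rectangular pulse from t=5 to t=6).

L{u(t-a)} = e^(-as)/s. L{u(t-5) - u(t-6)} = (e^(-5s) - e^(-6s))/s

Final answer: (e^(-5s) - e^(-6s))/s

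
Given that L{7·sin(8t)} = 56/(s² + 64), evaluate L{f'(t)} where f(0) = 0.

L{f'(t)} = s·F(s) - f(0) = s·56/(s² + 64) - 0 = 56s/(s² + 64)

Final answer: 56s/(s² + 64)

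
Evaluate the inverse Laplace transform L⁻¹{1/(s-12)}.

L⁻¹{1/(s-a)} = e^(at), so L⁻¹{1/(s-12)} = e^(12t)

Final answer: e^(12t)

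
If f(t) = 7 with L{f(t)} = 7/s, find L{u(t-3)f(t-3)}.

Time shift theorem: L{u(t-a)f(t-a)} = e^(-as)F(s). Here a=3, F(s) = 7/s, so L{u(t-3)f(t-3)} = e^(-3s)·7/s

Final answer: e^(-3s)·7/s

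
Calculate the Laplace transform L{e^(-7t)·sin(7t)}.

L{e^(at)·sin(ωt)} = ω/((s-a)² + ω²), so L{e^(-7t)·sin(7t)} = 7/((s+7)² + 49)

Final answer: 7/((s+7)² + 49)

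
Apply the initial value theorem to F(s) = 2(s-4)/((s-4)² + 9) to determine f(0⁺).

f(0⁺) = lim_{s→∞} sF(s) = lim_{s→∞} 2s(s-4)/((s-4)² + 9) = 2

Final answer: 2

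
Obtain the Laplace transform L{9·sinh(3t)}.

L{sinh(ωt)} = ω/(s² - ω²), so L{sinh(3t)} = 3/(s² - 9). Then L{9·sinh(3t)} = 9·3/(s² - 9) = 27/(s² - 9)

Final answer: 27/(s² - 9)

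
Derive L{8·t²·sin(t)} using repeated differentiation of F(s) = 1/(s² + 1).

F(s) = 1/(s² + 1). F'(s) = -2s/(s² + 1)². F''(s) = -2(1 - 3s²)/(s² + 1)³ = (6s² - 2)/(s² + 1)³. So L{t²·sin(t)} = (-1)² F''(s) = (6s² - 2)/(s² + 1)³. Then L{8·t²·sin(t)} = 8·(6s² - 2)/(s² + 1)³ = (48s² - 16)/(s² + 1)³

Final answer: (48s² - 16)/(s² + 1)³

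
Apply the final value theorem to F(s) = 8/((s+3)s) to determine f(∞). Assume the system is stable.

f(∞) = lim_{s→0} sF(s) = lim_{s→0} 8/(s+3) = 8/3

Final answer: 8/3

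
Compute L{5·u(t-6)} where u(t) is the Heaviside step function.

L{u(t-a)} = e^(-as)/s. Here a=6, so L{u(t-6)} = e^(-6s)/s, and L{5·u(t-6)} = 5·e^(-6s)/s

Final answer: 5·e^(-6s)/s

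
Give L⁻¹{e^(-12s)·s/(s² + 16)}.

L⁻¹{s/(s² + 16)} = cos(4t). By the time shift theorem, L⁻¹{e^(-as)F(s)} = u(t-a)f(t-a) with a=12, so L⁻¹{e^(-12s)·s/(s² + 16)} = u(t-12)·cos(4(t-12))

Final answer: u(t-12)·cos(4(t-12))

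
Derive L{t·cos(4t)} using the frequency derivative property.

L{cos(4t)} = s/(s² + 16). Derivative: d/ds[s/(s² + 16)] = [(s² + 16) - s·2s]/(s² + 16)² = (16 - s²)/(s² + 16)². So L{t·cos(4t)} = -F'(s) = (s² - 16)/(s² + 16)²

Final answer: (s² - 16)/(s² + 16)²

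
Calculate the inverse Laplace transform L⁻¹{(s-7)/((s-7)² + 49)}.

Using frequency shift, L⁻¹{(s-7)/((s-7)² + 49)} = e^(7t)·cos(7t)

Final answer: e^(7t)·cos(7t)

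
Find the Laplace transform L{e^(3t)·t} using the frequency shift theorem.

L{e^(at)·t^n} = n!/(s-a)^(n+1), so L{e^(3t)·t} = 1/(s-3)^2

Final answer: 1/(s-3)^2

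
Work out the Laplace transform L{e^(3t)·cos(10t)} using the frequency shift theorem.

Frequency shift: L{e^(at)f(t)} = F(s-a). L{e^(3t)·cos(10t)} = (s-3)/((s-3)² + 100)

Final answer: (s-3)/((s-3)² + 100)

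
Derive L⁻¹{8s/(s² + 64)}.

This is the form c·s/(s² + a²) with a = 8, c = 8. L⁻¹ = 8·cos(8t)

Final answer: 8·cos(8t)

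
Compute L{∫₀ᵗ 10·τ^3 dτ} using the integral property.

L{∫₀ᵗ f(τ)dτ} = F(s)/s with f(t) = 10t^3. F(s) = 60/s^4, so L{∫₀ᵗ 10·τ^3 dτ} = (60/s^4)/s = 60/s^5. (Check: ∫₀ᵗ 10·τ^3 dτ = 10t^4/4.)

Final answer: 60/s^5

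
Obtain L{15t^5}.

L{t^n} = n!/s^(n+1). So L{15t^5} = 15·5!/s^6 = 1800/s^6

Final answer: 1800/s^6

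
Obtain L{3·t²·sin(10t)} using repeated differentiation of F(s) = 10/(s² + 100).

F(s) = 10/(s² + 100). F'(s) = -20s/(s² + 100)². F''(s) = -20(100 - 3s²)/(s² + 100)³ = (60s² - 2000)/(s² + 100)³. So L{t²·sin(10t)} = (-1)² F''(s) = (60s² - 2000)/(s² + 100)³. Then L{3·t²·sin(10t)} = 3·(60s² - 2000)/(s² + 100)³ = (180s² - 6000)/(s² + 100)³

Final answer: (180s² - 6000)/(s² + 100)³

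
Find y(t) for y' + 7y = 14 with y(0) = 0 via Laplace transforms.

sY + 7Y = 14/s. Y = 14/(s(s+7)). Partial fractions: Y = 2/s - 2/(s+7)

Final answer: y(t) = 2(1 - e^(-7t))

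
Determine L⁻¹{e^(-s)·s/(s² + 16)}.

L⁻¹{s/(s² + 16)} = cos(4t). By the time shift theorem, L⁻¹{e^(-as)F(s)} = u(t-a)f(t-a) with a=1, so L⁻¹{e^(-s)·s/(s² + 16)} = u(t-1)·cos(4(t-1))

Final answer: u(t-1)·cos(4(t-1))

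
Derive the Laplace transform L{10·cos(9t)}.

L{cos(ωt)} = s/(s² + ω²), so L{cos(9t)} = s/(s² + 81). Then L{10·cos(9t)} = 10·s/(s² + 81) = 10s/(s² + 81)

Final answer: 10s/(s² + 81)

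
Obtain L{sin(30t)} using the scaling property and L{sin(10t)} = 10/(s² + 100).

Using L{f(at)} = (1/a)F(s/a) with a=3: L{sin(30t)} = (1/3) · 10/((s/3)² + 100) = (1/3) · 10·9/(s² + 900) = 30/(s² + 900)

Final answer: 30/(s² + 900)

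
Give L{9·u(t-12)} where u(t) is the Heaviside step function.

L{u(t-a)} = e^(-as)/s. Here a=12, so L{u(t-12)} = e^(-12s)/s, and L{9·u(t-12)} = 9·e^(-12s)/s

Final answer: 9·e^(-12s)/s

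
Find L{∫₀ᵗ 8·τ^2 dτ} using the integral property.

L{∫₀ᵗ f(τ)dτ} = F(s)/s with f(t) = 8t^2. F(s) = 16/s^3, so L{∫₀ᵗ 8·τ^2 dτ} = (16/s^3)/s = 16/s^4. (Check: ∫₀ᵗ 8·τ^2 dτ = 8t^3/3.)

Final answer: 16/s^4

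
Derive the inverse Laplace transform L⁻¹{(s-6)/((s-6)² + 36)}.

Using frequency shift, L⁻¹{(s-6)/((s-6)² + 36)} = e^(6t)·cos(6t)

Final answer: e^(6t)·cos(6t)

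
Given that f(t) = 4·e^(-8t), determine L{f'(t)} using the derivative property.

f(0) = 4, F(s) = 4/(s+8). L{f'(t)} = s·F(s) - f(0) = 4s/(s+8) - 4 = (4s - 4(s+8))/(s+8) = -32/(s+8)

Final answer: -32/(s+8)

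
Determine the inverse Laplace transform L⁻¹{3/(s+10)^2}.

L⁻¹{n!/(s-a)^(n+1)} = t^n·e^(at) with n=1, a=-10. So L⁻¹{1/(s+10)^2} = t·e^(-10t), and L⁻¹{3/(s+10)^2} = (3/1)·t·e^(-10t) = 3·t·e^(-10t)

Final answer: 3·t·e^(-10t)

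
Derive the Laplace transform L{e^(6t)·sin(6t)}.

L{e^(at)·sin(ωt)} = ω/((s-a)² + ω²), so L{e^(6t)·sin(6t)} = 6/((s-6)² + 36)

Final answer: 6/((s-6)² + 36)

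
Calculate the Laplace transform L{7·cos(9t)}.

L{cos(ωt)} = s/(s² + ω²), so L{cos(9t)} = s/(s² + 81). Then L{7·cos(9t)} = 7·s/(s² + 81) = 7s/(s² + 81)

Final answer: 7s/(s² + 81)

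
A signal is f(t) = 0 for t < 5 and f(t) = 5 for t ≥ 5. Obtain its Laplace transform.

f(t) = 5·u(t-5). L{u(t-5)} = e^(-5s)/s, so L{f(t)} = 5·e^(-5s)/s

Final answer: 5·e^(-5s)/s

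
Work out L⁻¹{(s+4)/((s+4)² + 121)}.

Using frequency shift: L⁻¹{(s-a)/((s-a)² + b²)} = e^(at)cos(bt). Here a=-4, b=11

Final answer: e^(-4t)·cos(11t)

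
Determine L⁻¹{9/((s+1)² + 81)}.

Form: b/((s-a)² + b²) → e^(at)sin(bt). With a=-1, b=9

Final answer: e^(-t)·sin(9t)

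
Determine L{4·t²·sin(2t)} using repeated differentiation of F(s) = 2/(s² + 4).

F(s) = 2/(s² + 4). F'(s) = -4s/(s² + 4)². F''(s) = -4(4 - 3s²)/(s² + 4)³ = (12s² - 16)/(s² + 4)³. So L{t²·sin(2t)} = (-1)² F''(s) = (12s² - 16)/(s² + 4)³. Then L{4·t²·sin(2t)} = 4·(12s² - 16)/(s² + 4)³ = (48s² - 64)/(s² + 4)³

Final answer: (48s² - 64)/(s² + 4)³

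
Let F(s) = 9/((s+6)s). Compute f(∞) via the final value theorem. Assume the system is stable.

f(∞) = lim_{s→0} sF(s) = lim_{s→0} 9/(s+6) = 3/2

Final answer: 3/2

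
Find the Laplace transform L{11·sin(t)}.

L{sin(ωt)} = ω/(s² + ω²), so L{sin(t)} = 1/(s² + 1). Then L{11·sin(t)} = 11·1/(s² + 1) = 11/(s² + 1)

Final answer: 11/(s² + 1)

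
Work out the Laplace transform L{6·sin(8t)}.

L{sin(ωt)} = ω/(s² + ω²), so L{sin(8t)} = 8/(s² + 64). Then L{6·sin(8t)} = 6·8/(s² + 64) = 48/(s² + 64)

Final answer: 48/(s² + 64)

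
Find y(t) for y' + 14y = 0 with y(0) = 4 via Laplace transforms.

L{y'} + 14L{y} = 0. sY - 4 + 14Y = 0. Y(s+14) = 4. Y = 4/(s+14)

Final answer: y(t) = 4e^(-14t)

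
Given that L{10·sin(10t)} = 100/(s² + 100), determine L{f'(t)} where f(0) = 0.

L{f'(t)} = s·F(s) - f(0) = s·100/(s² + 100) - 0 = 100s/(s² + 100)

Final answer: 100s/(s² + 100)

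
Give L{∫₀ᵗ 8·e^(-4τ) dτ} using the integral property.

L{∫₀ᵗ f(τ)dτ} = F(s)/s with F(s) = 8/(s+4), so L{∫₀ᵗ 8·e^(-4τ) dτ} = 8/(s(s+4))

Final answer: 8/(s(s+4))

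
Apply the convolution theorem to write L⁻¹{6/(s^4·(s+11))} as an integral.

6/(s^4·(s+11)) = (6/s^4)·(1/(s+11)) = L{t^3}·L{e^(-11t)}. So f(t) = t^3*e^(-11t) = ∫₀ᵗ τ^3·e^(-11(t-τ)) dτ

Final answer: ∫₀ᵗ τ^3·e^(-11(t-τ)) dτ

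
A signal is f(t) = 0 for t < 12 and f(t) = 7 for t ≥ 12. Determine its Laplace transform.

f(t) = 7·u(t-12). L{u(t-12)} = e^(-12s)/s, so L{f(t)} = 7·e^(-12s)/s

Final answer: 7·e^(-12s)/s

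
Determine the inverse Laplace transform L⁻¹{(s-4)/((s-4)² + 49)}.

Using frequency shift, L⁻¹{(s-4)/((s-4)² + 49)} = e^(4t)·cos(7t)

Final answer: e^(4t)·cos(7t)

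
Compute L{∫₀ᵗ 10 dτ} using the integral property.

L{∫₀ᵗ f(τ)dτ} = F(s)/s with f(t) = 10. F(s) = 10/s, so L{∫₀ᵗ 10 dτ} = (10/s)/s = 10/s². (Check: ∫₀ᵗ 10 dτ = 10t.)

Final answer: 10/s²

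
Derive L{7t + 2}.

L{7t + 2} = 7·L{t} + 2·L{1} = 7/s² + 2/s

Final answer: 7/s² + 2/s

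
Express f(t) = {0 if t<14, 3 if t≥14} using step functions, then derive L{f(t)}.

f(t) = 3·u(t-14). L{u(t-14)} = e^(-14s)/s, so L{f(t)} = 3·e^(-14s)/s

Final answer: 3·e^(-14s)/s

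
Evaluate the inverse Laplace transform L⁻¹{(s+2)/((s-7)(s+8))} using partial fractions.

Using partial fractions, f(t) = (9e^(7t) + 6e^(-8t))/15

Final answer: (9e^(7t) + 6e^(-8t))/15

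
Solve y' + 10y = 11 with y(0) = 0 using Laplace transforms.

sY + 10Y = 11/s. Y = 11/(s(s+10)). Partial fractions: Y = 11/10/s - 11/10/(s+10)

Final answer: y(t) = 11/10(1 - e^(-10t))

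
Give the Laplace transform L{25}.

L{25} = 25 · L{1} = 25/s

Final answer: 25/s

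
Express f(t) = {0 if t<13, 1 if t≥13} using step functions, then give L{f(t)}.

f(t) = u(t-13). L{u(t-13)} = e^(-13s)/s, so L{f(t)} = e^(-13s)/s

Final answer: e^(-13s)/s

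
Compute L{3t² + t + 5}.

L{3t² + t + 5} = 3·2/s³ + 1/s² + 5/s = 6/s³ + 1/s² + 5/s

Final answer: 6/s³ + 1/s² + 5/s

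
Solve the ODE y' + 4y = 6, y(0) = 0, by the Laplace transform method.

sY + 4Y = 6/s. Y = 6/(s(s+4)). Partial fractions: Y = 3/2/s - 3/2/(s+4)

Final answer: y(t) = 3/2(1 - e^(-4t))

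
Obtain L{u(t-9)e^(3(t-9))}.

u(t-a)f(t-a) with f(t)=e^(3t). L{e^(3t)} = 1/(s-3). By time shift: e^(-9s)/(s-3)

Final answer: e^(-9s)/(s-3)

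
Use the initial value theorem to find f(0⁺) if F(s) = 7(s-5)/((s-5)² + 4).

f(0⁺) = lim_{s→∞} sF(s) = lim_{s→∞} 7s(s-5)/((s-5)² + 4) = 7

Final answer: 7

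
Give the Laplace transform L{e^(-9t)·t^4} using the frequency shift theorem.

L{e^(at)·t^n} = n!/(s-a)^(n+1), so L{e^(-9t)·t^4} = 24/(s+9)^5

Final answer: 24/(s+9)^5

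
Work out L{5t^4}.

L{t^n} = n!/s^(n+1). So L{5t^4} = 5·4!/s^5 = 120/s^5

Final answer: 120/s^5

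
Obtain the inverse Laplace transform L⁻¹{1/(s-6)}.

L⁻¹{1/(s-a)} = e^(at), so L⁻¹{1/(s-6)} = e^(6t)

Final answer: e^(6t)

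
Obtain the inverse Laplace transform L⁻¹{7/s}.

L⁻¹{c/s} = c, so L⁻¹{7/s} = 7

Final answer: 7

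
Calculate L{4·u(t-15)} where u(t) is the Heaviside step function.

L{u(t-a)} = e^(-as)/s. Here a=15, so L{u(t-15)} = e^(-15s)/s, and L{4·u(t-15)} = 4·e^(-15s)/s

Final answer: 4·e^(-15s)/s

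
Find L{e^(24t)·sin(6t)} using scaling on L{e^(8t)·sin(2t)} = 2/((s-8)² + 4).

Scaling with a=3: L{e^(24t)·sin(6t)} = (1/3) · 2/((s/3-8)² + 4). Simplifying: 6/((s-24)² + 36)

Final answer: 6/((s-24)² + 36)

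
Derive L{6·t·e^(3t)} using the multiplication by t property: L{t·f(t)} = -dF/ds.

Using L{t^n·e^(at)} = n!/(s-a)^(n+1), L{t·e^(3t)} = 1/(s-3)^2, so L{6·t·e^(3t)} = 6·1/(s-3)^2 = 6/(s-3)^2

Final answer: 6/(s-3)^2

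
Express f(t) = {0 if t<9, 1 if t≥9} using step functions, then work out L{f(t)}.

f(t) = u(t-9). L{u(t-9)} = e^(-9s)/s, so L{f(t)} = e^(-9s)/s

Final answer: e^(-9s)/s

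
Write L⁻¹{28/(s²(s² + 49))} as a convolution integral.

28/(s²(s² + 49)) = (1/s²)·(28/(s² + 49)) = L{t}·L{4·sin(7t)}. So f(t) = t*(4·sin(7t)) = ∫₀ᵗ 4τ·sin(7(t-τ)) dτ

Final answer: ∫₀ᵗ 4τ·sin(7(t-τ)) dτ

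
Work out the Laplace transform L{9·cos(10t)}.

L{cos(ωt)} = s/(s² + ω²), so L{cos(10t)} = s/(s² + 100). Then L{9·cos(10t)} = 9·s/(s² + 100) = 9s/(s² + 100)

Final answer: 9s/(s² + 100)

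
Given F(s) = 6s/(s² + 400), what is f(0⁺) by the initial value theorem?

f(0⁺) = lim_{s→∞} s·6s/(s² + 400) = lim_{s→∞} 6s²/(s² + 400) = 6

Final answer: 6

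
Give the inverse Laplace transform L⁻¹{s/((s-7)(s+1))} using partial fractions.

Using partial fractions, f(t) = (7e^(7t) + e^(-t))/8

Final answer: (7e^(7t) + e^(-t))/8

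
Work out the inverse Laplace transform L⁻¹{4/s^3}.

L⁻¹{n!/s^(n+1)} = t^n with n=2. So L⁻¹{2/s^3} = t^2, and L⁻¹{4/s^3} = (4/2)·t^2 = 2·t^2

Final answer: 2·t^2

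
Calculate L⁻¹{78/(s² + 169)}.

This is the form c·a/(s² + a²) with a = 13, c = 6. L⁻¹ = 6·sin(13t)

Final answer: 6·sin(13t)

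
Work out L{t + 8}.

L{t + 8} = L{t} + 8·L{1} = 1/s² + 8/s

Final answer: 1/s² + 8/s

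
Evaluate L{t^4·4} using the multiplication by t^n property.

L{4} = 4/s. d^1/ds^1[1/s] = -1/s². d^2/ds^2[1/s] = 2/s^3. d^3/ds^3[1/s] = -6/s^4. d^4/ds^4[1/s] = 24/s^5. So L{t^4} = (-1)^{4}·24/s^5 = 24/s^5. Then L{t^4·4} = 4·24/s^5 = 96/s^5

Final answer: 96/s^5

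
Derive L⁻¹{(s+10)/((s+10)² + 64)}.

Using frequency shift: L⁻¹{(s-a)/((s-a)² + b²)} = e^(at)cos(bt). Here a=-10, b=8

Final answer: e^(-10t)·cos(8t)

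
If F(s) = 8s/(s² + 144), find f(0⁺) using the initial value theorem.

f(0⁺) = lim_{s→∞} s·8s/(s² + 144) = lim_{s→∞} 8s²/(s² + 144) = 8

Final answer: 8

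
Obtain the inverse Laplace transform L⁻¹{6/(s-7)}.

L⁻¹{1/(s-a)} = e^(at), so L⁻¹{1/(s-7)} = e^(7t), and L⁻¹{6/(s-7)} = 6·e^(7t)

Final answer: 6·e^(7t)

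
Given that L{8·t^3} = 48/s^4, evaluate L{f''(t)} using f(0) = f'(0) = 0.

L{f''(t)} = s²F(s) - sf(0) - f'(0) = s²·48/s^4 - 0 - 0 = 48/s^2

Final answer: 48/s^2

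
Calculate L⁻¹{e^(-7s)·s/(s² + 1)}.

L⁻¹{s/(s² + 1)} = cos(t). By the time shift theorem, L⁻¹{e^(-as)F(s)} = u(t-a)f(t-a) with a=7, so L⁻¹{e^(-7s)·s/(s² + 1)} = u(t-7)·cos((t-7))

Final answer: u(t-7)·cos((t-7))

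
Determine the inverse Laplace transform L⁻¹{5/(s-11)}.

L⁻¹{1/(s-a)} = e^(at), so L⁻¹{1/(s-11)} = e^(11t), and L⁻¹{5/(s-11)} = 5·e^(11t)

Final answer: 5·e^(11t)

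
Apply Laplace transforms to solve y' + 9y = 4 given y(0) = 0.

sY + 9Y = 4/s. Y = 4/(s(s+9)). Partial fractions: Y = 4/9/s - 4/9/(s+9)

Final answer: y(t) = 4/9(1 - e^(-9t))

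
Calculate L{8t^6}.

L{t^n} = n!/s^(n+1). So L{8t^6} = 8·6!/s^7 = 5760/s^7

Final answer: 5760/s^7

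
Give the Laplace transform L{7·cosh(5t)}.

L{cosh(ωt)} = s/(s² - ω²), so L{cosh(5t)} = s/(s² - 25). Then L{7·cosh(5t)} = 7·s/(s² - 25) = 7s/(s² - 25)

Final answer: 7s/(s² - 25)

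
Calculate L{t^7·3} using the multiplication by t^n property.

L{3} = 3/s. d^1/ds^1[1/s] = -1/s². d^2/ds^2[1/s] = 2/s^3. d^3/ds^3[1/s] = -6/s^4. d^4/ds^4[1/s] = 24/s^5. d^5/ds^5[1/s] = -120/s^6. d^6/ds^6[1/s] = 720/s^7. d^7/ds^7[1/s] = -5040/s^8. So L{t^7} = (-1)^{7}·-5040/s^8 = 5040/s^8. Then L{t^7·3} = 3·5040/s^8 = 15120/s^8

Final answer: 15120/s^8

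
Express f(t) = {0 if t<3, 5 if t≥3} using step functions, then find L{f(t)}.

f(t) = 5·u(t-3). L{u(t-3)} = e^(-3s)/s, so L{f(t)} = 5·e^(-3s)/s

Final answer: 5·e^(-3s)/s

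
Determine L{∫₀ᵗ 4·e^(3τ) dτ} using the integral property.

L{∫₀ᵗ f(τ)dτ} = F(s)/s with F(s) = 4/(s-3), so L{∫₀ᵗ 4·e^(3τ) dτ} = 4/(s(s-3))

Final answer: 4/(s(s-3))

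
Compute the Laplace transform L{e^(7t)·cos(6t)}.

L{e^(at)·cos(ωt)} = (s-a)/((s-a)² + ω²), so L{e^(7t)·cos(6t)} = (s-7)/((s-7)² + 36)

Final answer: (s-7)/((s-7)² + 36)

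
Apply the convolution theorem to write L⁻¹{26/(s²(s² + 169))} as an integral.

26/(s²(s² + 169)) = (1/s²)·(26/(s² + 169)) = L{t}·L{2·sin(13t)}. So f(t) = t*(2·sin(13t)) = ∫₀ᵗ 2τ·sin(13(t-τ)) dτ

Final answer: ∫₀ᵗ 2τ·sin(13(t-τ)) dτ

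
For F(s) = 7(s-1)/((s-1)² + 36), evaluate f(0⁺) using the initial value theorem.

f(0⁺) = lim_{s→∞} sF(s) = lim_{s→∞} 7s(s-1)/((s-1)² + 36) = 7

Final answer: 7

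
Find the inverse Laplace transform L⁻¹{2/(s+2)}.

L⁻¹{1/(s-a)} = e^(at), so L⁻¹{1/(s+2)} = e^(-2t), and L⁻¹{2/(s+2)} = 2·e^(-2t)

Final answer: 2·e^(-2t)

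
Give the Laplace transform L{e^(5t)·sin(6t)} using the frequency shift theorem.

Frequency shift: L{e^(at)f(t)} = F(s-a). L{e^(5t)·sin(6t)} = 6/((s-5)² + 36)

Final answer: 6/((s-5)² + 36)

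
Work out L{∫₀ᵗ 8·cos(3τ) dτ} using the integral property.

L{∫₀ᵗ f(τ)dτ} = F(s)/s with F(s) = 8s/(s² + 9), so the result is (8s/(s² + 9))/s = 8/(s² + 9)

Final answer: 8/(s² + 9)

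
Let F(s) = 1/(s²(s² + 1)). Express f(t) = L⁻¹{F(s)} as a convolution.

1/(s²(s² + 1)) = (1/s²)·(1/(s² + 1)) = L{t}·L{sin(t)}. So f(t) = t*(sin(t)) = ∫₀ᵗ τ·sin((t-τ)) dτ

Final answer: ∫₀ᵗ τ·sin((t-τ)) dτ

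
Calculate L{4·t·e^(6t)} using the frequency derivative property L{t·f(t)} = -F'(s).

L{e^(6t)} = 1/(s-6). By frequency derivative: L{t·e^(6t)} = -d/ds[1/(s-6)] = -(-1)/(s-6)² = 1/(s-6)². Then L{4·t·e^(6t)} = 4·1/(s-6)² = 4/(s-6)²

Final answer: 4/(s-6)²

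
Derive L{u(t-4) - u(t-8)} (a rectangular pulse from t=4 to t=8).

L{u(t-a)} = e^(-as)/s. L{u(t-4) - u(t-8)} = (e^(-4s) - e^(-8s))/s

Final answer: (e^(-4s) - e^(-8s))/s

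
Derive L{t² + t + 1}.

L{t² + t + 1} = 2/s³ + 1/s² + 1/s = 2/s³ + 1/s² + 1/s

Final answer: 2/s³ + 1/s² + 1/s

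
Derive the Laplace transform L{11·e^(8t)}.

L{e^(at)} = 1/(s-a), so L{e^(8t)} = 1/(s-8). Then L{11·e^(8t)} = 11/(s-8)

Final answer: 11/(s-8)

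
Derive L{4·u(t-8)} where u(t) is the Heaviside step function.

L{u(t-a)} = e^(-as)/s. Here a=8, so L{u(t-8)} = e^(-8s)/s, and L{4·u(t-8)} = 4·e^(-8s)/s

Final answer: 4·e^(-8s)/s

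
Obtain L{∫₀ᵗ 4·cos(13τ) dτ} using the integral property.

L{∫₀ᵗ f(τ)dτ} = F(s)/s with F(s) = 4s/(s² + 169), so the result is (4s/(s² + 169))/s = 4/(s² + 169)

Final answer: 4/(s² + 169)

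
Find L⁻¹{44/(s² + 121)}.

This is the form c·a/(s² + a²) with a = 11, c = 4. L⁻¹ = 4·sin(11t)

Final answer: 4·sin(11t)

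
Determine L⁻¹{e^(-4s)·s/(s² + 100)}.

L⁻¹{s/(s² + 100)} = cos(10t). By the time shift theorem, L⁻¹{e^(-as)F(s)} = u(t-a)f(t-a) with a=4, so L⁻¹{e^(-4s)·s/(s² + 100)} = u(t-4)·cos(10(t-4))

Final answer: u(t-4)·cos(10(t-4))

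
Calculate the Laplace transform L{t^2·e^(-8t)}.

L{t^n·e^(at)} = n!/(s-a)^(n+1), so L{t^2·e^(-8t)} = 2/(s+8)^3

Final answer: 2/(s+8)^3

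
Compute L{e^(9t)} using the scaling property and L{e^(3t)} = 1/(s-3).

Using L{f(at)} = (1/a)F(s/a) with a=3 and f(t) = e^(3t): L{e^(9t)} = (1/3) · 1/((s/3)-3) = (1/3) · 3/(s-9) = 1/(s-9)

Final answer: 1/(s-9)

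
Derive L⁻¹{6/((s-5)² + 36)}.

Form: b/((s-a)² + b²) → e^(at)sin(bt). With a=5, b=6

Final answer: e^(5t)·sin(6t)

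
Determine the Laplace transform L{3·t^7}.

L{t^n} = n!/s^(n+1), so L{t^7} = 5040/s^8. Then L{3·t^7} = 3·5040/s^8 = 15120/s^8

Final answer: 15120/s^8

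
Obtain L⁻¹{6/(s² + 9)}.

This is the form c·a/(s² + a²) with a = 3, c = 2. L⁻¹ = 2·sin(3t)

Final answer: 2·sin(3t)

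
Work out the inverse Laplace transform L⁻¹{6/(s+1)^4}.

L⁻¹{n!/(s-a)^(n+1)} = t^n·e^(at), so L⁻¹{6/(s+1)^4} = t^3·e^(-t)

Final answer: t^3·e^(-t)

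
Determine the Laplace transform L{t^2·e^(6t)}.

L{t^n·e^(at)} = n!/(s-a)^(n+1), so L{t^2·e^(6t)} = 2/(s-6)^3

Final answer: 2/(s-6)^3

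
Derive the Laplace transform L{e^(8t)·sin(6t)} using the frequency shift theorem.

Frequency shift: L{e^(at)f(t)} = F(s-a). L{e^(8t)·sin(6t)} = 6/((s-8)² + 36)

Final answer: 6/((s-8)² + 36)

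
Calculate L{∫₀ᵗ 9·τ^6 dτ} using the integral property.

L{∫₀ᵗ f(τ)dτ} = F(s)/s with f(t) = 9t^6. F(s) = 6480/s^7, so L{∫₀ᵗ 9·τ^6 dτ} = (6480/s^7)/s = 6480/s^8. (Check: ∫₀ᵗ 9·τ^6 dτ = 9t^7/7.)

Final answer: 6480/s^8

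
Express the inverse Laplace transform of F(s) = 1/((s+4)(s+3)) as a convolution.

1/((s+4)(s+3)) = (1/(s+4))·(1/(s+3)) = L{e^(-4t)}·L{e^(-3t)}. So f(t) = e^(-4t)*e^(-3t) = ∫₀ᵗ e^(-4τ)·e^(-3(t-τ)) dτ

Final answer: ∫₀ᵗ e^(-4τ)·e^(-3(t-τ)) dτ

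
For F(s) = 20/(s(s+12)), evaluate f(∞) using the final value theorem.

f(∞) = lim_{s→0} s·20/(s(s+12)) = lim_{s→0} 20/(s+12) = 20/12 = 5/3

Final answer: 5/3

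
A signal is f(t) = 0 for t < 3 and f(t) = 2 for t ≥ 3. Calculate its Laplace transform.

f(t) = 2·u(t-3). L{u(t-3)} = e^(-3s)/s, so L{f(t)} = 2·e^(-3s)/s

Final answer: 2·e^(-3s)/s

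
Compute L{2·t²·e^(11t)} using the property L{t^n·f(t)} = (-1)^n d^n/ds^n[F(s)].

L{e^(11t)} = 1/(s-11). d/ds[1/(s-11)] = -1/(s-11)². d²/ds²[1/(s-11)] = 2/(s-11)³. So L{t²·e^(11t)} = (-1)² · 2/(s-11)³ = 2/(s-11)³. Then L{2·t²·e^(11t)} = 2·2/(s-11)³ = 4/(s-11)³

Final answer: 4/(s-11)³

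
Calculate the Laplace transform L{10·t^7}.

L{t^n} = n!/s^(n+1), so L{t^7} = 5040/s^8. Then L{10·t^7} = 10·5040/s^8 = 50400/s^8

Final answer: 50400/s^8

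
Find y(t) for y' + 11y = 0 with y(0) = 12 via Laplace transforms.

L{y'} + 11L{y} = 0. sY - 12 + 11Y = 0. Y(s+11) = 12. Y = 12/(s+11)

Final answer: y(t) = 12e^(-11t)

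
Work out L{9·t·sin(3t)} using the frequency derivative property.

L{sin(3t)} = 3/(s² + 9). By L{t·f(t)} = -F'(s): -d/ds[3/(s² + 9)] = -(3)·(-2s)/(s² + 9)² = 6s/(s² + 9)². Then L{9·t·sin(3t)} = 9·6s/(s² + 9)² = 54s/(s² + 9)²

Final answer: 54s/(s² + 9)²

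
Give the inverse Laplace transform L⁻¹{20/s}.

L⁻¹{c/s} = c, so L⁻¹{20/s} = 20

Final answer: 20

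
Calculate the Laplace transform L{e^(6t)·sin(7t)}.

L{e^(at)·sin(ωt)} = ω/((s-a)² + ω²), so L{e^(6t)·sin(7t)} = 7/((s-6)² + 49)

Final answer: 7/((s-6)² + 49)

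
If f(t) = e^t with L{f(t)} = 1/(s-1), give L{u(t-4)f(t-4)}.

Time shift theorem: L{u(t-a)f(t-a)} = e^(-as)F(s). Here a=4, F(s) = 1/(s-1), so L{u(t-4)f(t-4)} = e^(-4s)·1/(s-1)

Final answer: e^(-4s)·1/(s-1)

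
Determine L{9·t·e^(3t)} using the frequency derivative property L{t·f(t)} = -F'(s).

L{e^(3t)} = 1/(s-3). By frequency derivative: L{t·e^(3t)} = -d/ds[1/(s-3)] = -(-1)/(s-3)² = 1/(s-3)². Then L{9·t·e^(3t)} = 9·1/(s-3)² = 9/(s-3)²

Final answer: 9/(s-3)²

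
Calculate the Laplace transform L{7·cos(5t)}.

L{cos(ωt)} = s/(s² + ω²), so L{cos(5t)} = s/(s² + 25). Then L{7·cos(5t)} = 7·s/(s² + 25) = 7s/(s² + 25)

Final answer: 7s/(s² + 25)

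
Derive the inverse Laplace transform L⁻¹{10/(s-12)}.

L⁻¹{1/(s-a)} = e^(at), so L⁻¹{1/(s-12)} = e^(12t), and L⁻¹{10/(s-12)} = 10·e^(12t)

Final answer: 10·e^(12t)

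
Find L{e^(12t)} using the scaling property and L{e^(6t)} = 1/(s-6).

Using L{f(at)} = (1/a)F(s/a) with a=2 and f(t) = e^(6t): L{e^(12t)} = (1/2) · 1/((s/2)-6) = (1/2) · 2/(s-12) = 1/(s-12)

Final answer: 1/(s-12)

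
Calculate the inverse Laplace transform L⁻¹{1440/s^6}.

L⁻¹{n!/s^(n+1)} = t^n with n=5. So L⁻¹{120/s^6} = t^5, and L⁻¹{1440/s^6} = (1440/120)·t^5 = 12·t^5

Final answer: 12·t^5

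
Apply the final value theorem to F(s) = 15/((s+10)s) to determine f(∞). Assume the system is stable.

f(∞) = lim_{s→0} sF(s) = lim_{s→0} 15/(s+10) = 3/2

Final answer: 3/2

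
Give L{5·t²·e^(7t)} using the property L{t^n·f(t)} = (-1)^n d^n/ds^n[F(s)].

L{e^(7t)} = 1/(s-7). d/ds[1/(s-7)] = -1/(s-7)². d²/ds²[1/(s-7)] = 2/(s-7)³. So L{t²·e^(7t)} = (-1)² · 2/(s-7)³ = 2/(s-7)³. Then L{5·t²·e^(7t)} = 5·2/(s-7)³ = 10/(s-7)³

Final answer: 10/(s-7)³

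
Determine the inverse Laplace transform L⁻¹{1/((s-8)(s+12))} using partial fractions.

Decompose: A/(s-8) + B/(s+12). A = 1/20, B = -1/20. f(t) = (e^(8t) - e^(-12t))/20

Final answer: (e^(8t) - e^(-12t))/20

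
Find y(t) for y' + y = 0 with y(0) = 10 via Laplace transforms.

L{y'} + L{y} = 0. sY - 10 + Y = 0. Y(s+1) = 10. Y = 10/(s+1)

Final answer: y(t) = 10e^(-t)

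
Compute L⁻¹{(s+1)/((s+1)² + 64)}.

Using frequency shift: L⁻¹{(s-a)/((s-a)² + b²)} = e^(at)cos(bt). Here a=-1, b=8

Final answer: e^(-t)·cos(8t)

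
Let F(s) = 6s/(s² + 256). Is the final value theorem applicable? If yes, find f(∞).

The final value theorem requires all poles of sF(s) in the left half-plane. sF(s) = 6s²/(s² + 256) has poles at s = ±16i (imaginary axis). Theorem does NOT apply (oscillatory system).

Final answer: Not applicable (oscillatory)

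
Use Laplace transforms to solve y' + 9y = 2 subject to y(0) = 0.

sY + 9Y = 2/s. Y = 2/(s(s+9)). Partial fractions: Y = 2/9/s - 2/9/(s+9)

Final answer: y(t) = 2/9(1 - e^(-9t))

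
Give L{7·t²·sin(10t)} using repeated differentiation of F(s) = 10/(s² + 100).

F(s) = 10/(s² + 100). F'(s) = -20s/(s² + 100)². F''(s) = -20(100 - 3s²)/(s² + 100)³ = (60s² - 2000)/(s² + 100)³. So L{t²·sin(10t)} = (-1)² F''(s) = (60s² - 2000)/(s² + 100)³. Then L{7·t²·sin(10t)} = 7·(60s² - 2000)/(s² + 100)³ = (420s² - 14000)/(s² + 100)³

Final answer: (420s² - 14000)/(s² + 100)³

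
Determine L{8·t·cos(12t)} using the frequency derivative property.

L{cos(12t)} = s/(s² + 144). Derivative: d/ds[s/(s² + 144)] = [(s² + 144) - s·2s]/(s² + 144)² = (144 - s²)/(s² + 144)². So L{t·cos(12t)} = -F'(s) = (s² - 144)/(s² + 144)². Then L{8·t·cos(12t)} = 8·(s² - 144)/(s² + 144)²

Final answer: 8·(s² - 144)/(s² + 144)²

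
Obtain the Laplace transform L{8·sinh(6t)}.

L{sinh(ωt)} = ω/(s² - ω²), so L{sinh(6t)} = 6/(s² - 36). Then L{8·sinh(6t)} = 8·6/(s² - 36) = 48/(s² - 36)

Final answer: 48/(s² - 36)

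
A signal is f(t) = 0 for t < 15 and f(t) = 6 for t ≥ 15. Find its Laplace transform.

f(t) = 6·u(t-15). L{u(t-15)} = e^(-15s)/s, so L{f(t)} = 6·e^(-15s)/s

Final answer: 6·e^(-15s)/s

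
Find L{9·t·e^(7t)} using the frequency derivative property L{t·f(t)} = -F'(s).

L{e^(7t)} = 1/(s-7). By frequency derivative: L{t·e^(7t)} = -d/ds[1/(s-7)] = -(-1)/(s-7)² = 1/(s-7)². Then L{9·t·e^(7t)} = 9·1/(s-7)² = 9/(s-7)²

Final answer: 9/(s-7)²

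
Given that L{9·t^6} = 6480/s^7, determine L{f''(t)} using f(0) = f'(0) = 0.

L{f''(t)} = s²F(s) - sf(0) - f'(0) = s²·6480/s^7 - 0 - 0 = 6480/s^5

Final answer: 6480/s^5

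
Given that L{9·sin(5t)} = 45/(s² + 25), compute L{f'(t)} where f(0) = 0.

L{f'(t)} = s·F(s) - f(0) = s·45/(s² + 25) - 0 = 45s/(s² + 25)

Final answer: 45s/(s² + 25)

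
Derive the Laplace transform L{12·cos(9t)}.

L{cos(ωt)} = s/(s² + ω²), so L{cos(9t)} = s/(s² + 81). Then L{12·cos(9t)} = 12·s/(s² + 81) = 12s/(s² + 81)

Final answer: 12s/(s² + 81)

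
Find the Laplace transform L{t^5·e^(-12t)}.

L{t^n·e^(at)} = n!/(s-a)^(n+1), so L{t^5·e^(-12t)} = 120/(s+12)^6

Final answer: 120/(s+12)^6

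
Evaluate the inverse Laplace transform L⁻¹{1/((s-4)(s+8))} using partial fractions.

Decompose: A/(s-4) + B/(s+8). A = 1/12, B = -1/12. f(t) = (e^(4t) - e^(-8t))/12

Final answer: (e^(4t) - e^(-8t))/12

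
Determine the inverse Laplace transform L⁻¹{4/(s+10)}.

L⁻¹{1/(s-a)} = e^(at), so L⁻¹{1/(s+10)} = e^(-10t), and L⁻¹{4/(s+10)} = 4·e^(-10t)

Final answer: 4·e^(-10t)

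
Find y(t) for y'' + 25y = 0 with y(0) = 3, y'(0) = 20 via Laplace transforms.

L{y''} + 25L{y} = 0. s²Y - 3s - 20 + 25Y = 0. Y(s² + 25) = 3s + 20. Y = (3s + 20)/(s² + 25). Inverting: y(t) = 3cos(5t) + 4sin(5t)

Final answer: y(t) = 3cos(5t) + 4sin(5t)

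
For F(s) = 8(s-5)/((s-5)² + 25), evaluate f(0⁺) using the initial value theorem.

f(0⁺) = lim_{s→∞} sF(s) = lim_{s→∞} 8s(s-5)/((s-5)² + 25) = 8

Final answer: 8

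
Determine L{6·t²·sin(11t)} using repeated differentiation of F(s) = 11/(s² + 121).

F(s) = 11/(s² + 121). F'(s) = -22s/(s² + 121)². F''(s) = -22(121 - 3s²)/(s² + 121)³ = (66s² - 2662)/(s² + 121)³. So L{t²·sin(11t)} = (-1)² F''(s) = (66s² - 2662)/(s² + 121)³. Then L{6·t²·sin(11t)} = 6·(66s² - 2662)/(s² + 121)³ = (396s² - 15972)/(s² + 121)³

Final answer: (396s² - 15972)/(s² + 121)³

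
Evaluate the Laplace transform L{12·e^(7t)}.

L{e^(at)} = 1/(s-a), so L{e^(7t)} = 1/(s-7). Then L{12·e^(7t)} = 12/(s-7)

Final answer: 12/(s-7)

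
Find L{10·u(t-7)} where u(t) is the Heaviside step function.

L{u(t-a)} = e^(-as)/s. Here a=7, so L{u(t-7)} = e^(-7s)/s, and L{10·u(t-7)} = 10·e^(-7s)/s

Final answer: 10·e^(-7s)/s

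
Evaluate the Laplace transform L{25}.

L{25} = 25 · L{1} = 25/s

Final answer: 25/s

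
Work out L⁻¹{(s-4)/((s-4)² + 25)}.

Using frequency shift: L⁻¹{(s-a)/((s-a)² + b²)} = e^(at)cos(bt). Here a=4, b=5

Final answer: e^(4t)·cos(5t)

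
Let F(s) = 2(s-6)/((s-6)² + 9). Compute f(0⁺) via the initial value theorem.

f(0⁺) = lim_{s→∞} sF(s) = lim_{s→∞} 2s(s-6)/((s-6)² + 9) = 2

Final answer: 2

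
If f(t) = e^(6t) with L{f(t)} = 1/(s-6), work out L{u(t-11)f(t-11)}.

Time shift theorem: L{u(t-a)f(t-a)} = e^(-as)F(s). Here a=11, F(s) = 1/(s-6), so L{u(t-11)f(t-11)} = e^(-11s)·1/(s-6)

Final answer: e^(-11s)·1/(s-6)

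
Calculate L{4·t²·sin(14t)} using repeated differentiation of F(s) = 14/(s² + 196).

F(s) = 14/(s² + 196). F'(s) = -28s/(s² + 196)². F''(s) = -28(196 - 3s²)/(s² + 196)³ = (84s² - 5488)/(s² + 196)³. So L{t²·sin(14t)} = (-1)² F''(s) = (84s² - 5488)/(s² + 196)³. Then L{4·t²·sin(14t)} = 4·(84s² - 5488)/(s² + 196)³ = (336s² - 21952)/(s² + 196)³

Final answer: (336s² - 21952)/(s² + 196)³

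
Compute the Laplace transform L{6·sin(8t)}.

L{sin(ωt)} = ω/(s² + ω²), so L{sin(8t)} = 8/(s² + 64). Then L{6·sin(8t)} = 6·8/(s² + 64) = 48/(s² + 64)

Final answer: 48/(s² + 64)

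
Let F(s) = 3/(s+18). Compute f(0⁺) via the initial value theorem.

f(0⁺) = lim_{s→∞} s·3/(s+18) = lim_{s→∞} 3s/(s+18) = 3

Final answer: 3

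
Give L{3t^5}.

L{t^n} = n!/s^(n+1). So L{3t^5} = 3·5!/s^6 = 360/s^6

Final answer: 360/s^6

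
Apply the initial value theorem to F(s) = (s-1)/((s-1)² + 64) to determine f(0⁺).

f(0⁺) = lim_{s→∞} sF(s) = lim_{s→∞} s(s-1)/((s-1)² + 64) = 1

Final answer: 1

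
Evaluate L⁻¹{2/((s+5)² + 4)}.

Form: b/((s-a)² + b²) → e^(at)sin(bt). With a=-5, b=2

Final answer: e^(-5t)·sin(2t)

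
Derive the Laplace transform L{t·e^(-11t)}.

L{t^n·e^(at)} = n!/(s-a)^(n+1), so L{t·e^(-11t)} = 1/(s+11)^2

Final answer: 1/(s+11)^2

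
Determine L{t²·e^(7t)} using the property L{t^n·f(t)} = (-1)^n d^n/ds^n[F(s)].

L{e^(7t)} = 1/(s-7). d/ds[1/(s-7)] = -1/(s-7)². d²/ds²[1/(s-7)] = 2/(s-7)³. So L{t²·e^(7t)} = (-1)² · 2/(s-7)³ = 2/(s-7)³

Final answer: 2/(s-7)³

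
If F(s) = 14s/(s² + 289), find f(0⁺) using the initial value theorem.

f(0⁺) = lim_{s→∞} s·14s/(s² + 289) = lim_{s→∞} 14s²/(s² + 289) = 14

Final answer: 14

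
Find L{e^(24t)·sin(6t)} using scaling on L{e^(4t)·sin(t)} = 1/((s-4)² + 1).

Scaling with a=6: L{e^(24t)·sin(6t)} = (1/6) · 1/((s/6-4)² + 1). Simplifying: 6/((s-24)² + 36)

Final answer: 6/((s-24)² + 36)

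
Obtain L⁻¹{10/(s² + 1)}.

This is the form c·a/(s² + a²) with a = 1, c = 10. L⁻¹ = 10·sin(t)

Final answer: 10·sin(t)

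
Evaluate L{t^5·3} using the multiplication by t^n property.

L{3} = 3/s. d^1/ds^1[1/s] = -1/s². d^2/ds^2[1/s] = 2/s^3. d^3/ds^3[1/s] = -6/s^4. d^4/ds^4[1/s] = 24/s^5. d^5/ds^5[1/s] = -120/s^6. So L{t^5} = (-1)^{5}·-120/s^6 = 120/s^6. Then L{t^5·3} = 3·120/s^6 = 360/s^6

Final answer: 360/s^6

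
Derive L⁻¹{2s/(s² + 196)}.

This is the form c·s/(s² + a²) with a = 14, c = 2. L⁻¹ = 2·cos(14t)

Final answer: 2·cos(14t)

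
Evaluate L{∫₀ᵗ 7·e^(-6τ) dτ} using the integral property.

L{∫₀ᵗ f(τ)dτ} = F(s)/s with F(s) = 7/(s+6), so L{∫₀ᵗ 7·e^(-6τ) dτ} = 7/(s(s+6))

Final answer: 7/(s(s+6))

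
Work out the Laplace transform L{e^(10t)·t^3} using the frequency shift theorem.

L{e^(at)·t^n} = n!/(s-a)^(n+1), so L{e^(10t)·t^3} = 6/(s-10)^4

Final answer: 6/(s-10)^4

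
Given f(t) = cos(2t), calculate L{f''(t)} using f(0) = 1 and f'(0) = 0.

F(s) = s/(s² + 4). L{f''(t)} = s²F(s) - sf(0) - f'(0) = s³/(s² + 4) - s = (s³ - s(s² + 4))/(s² + 4) = -4s/(s² + 4)

Final answer: -4s/(s² + 4)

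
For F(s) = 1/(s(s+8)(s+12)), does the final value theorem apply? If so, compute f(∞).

Poles of sF(s) = 1/((s+8)(s+12)) are at s = -8 and s = -12, both in the left half-plane. Theorem applies. f(∞) = lim_{s→0} sF(s) = 1/(8·12) = 1/96

Final answer: 1/96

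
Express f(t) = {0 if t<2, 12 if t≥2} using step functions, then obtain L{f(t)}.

f(t) = 12·u(t-2). L{u(t-2)} = e^(-2s)/s, so L{f(t)} = 12·e^(-2s)/s

Final answer: 12·e^(-2s)/s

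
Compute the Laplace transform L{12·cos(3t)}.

L{cos(ωt)} = s/(s² + ω²), so L{cos(3t)} = s/(s² + 9). Then L{12·cos(3t)} = 12·s/(s² + 9) = 12s/(s² + 9)

Final answer: 12s/(s² + 9)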